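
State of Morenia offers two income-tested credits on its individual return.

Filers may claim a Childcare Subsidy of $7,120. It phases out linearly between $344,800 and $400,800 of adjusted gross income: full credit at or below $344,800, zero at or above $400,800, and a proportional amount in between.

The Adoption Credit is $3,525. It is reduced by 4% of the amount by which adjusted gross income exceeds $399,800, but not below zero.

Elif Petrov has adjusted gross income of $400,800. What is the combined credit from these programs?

$3,485

Childcare Subsidy: $400,800 is at or above $400,800, so the credit is $0.
Adoption Credit: 4% of the $1,000 excess over $399,800 is $40; credit = $3,525 − $40 = $3,485.
Total: $0 + $3,485 = $3,485.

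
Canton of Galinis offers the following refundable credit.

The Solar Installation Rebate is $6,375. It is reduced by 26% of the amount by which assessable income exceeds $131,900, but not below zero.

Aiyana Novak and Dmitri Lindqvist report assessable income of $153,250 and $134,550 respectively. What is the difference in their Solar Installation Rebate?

$4,862

Aiyana ($153,250): Solar Installation Rebate: 26% of the $21,350 excess over $131,900 is $5,551; credit = $6,375 − $5,551 = $824.
Dmitri ($134,550): Solar Installation Rebate: 26% of the $2,650 excess over $131,900 is $689; credit = $6,375 − $689 = $5,686.
Difference: |$824 − $5,686| = $4,862.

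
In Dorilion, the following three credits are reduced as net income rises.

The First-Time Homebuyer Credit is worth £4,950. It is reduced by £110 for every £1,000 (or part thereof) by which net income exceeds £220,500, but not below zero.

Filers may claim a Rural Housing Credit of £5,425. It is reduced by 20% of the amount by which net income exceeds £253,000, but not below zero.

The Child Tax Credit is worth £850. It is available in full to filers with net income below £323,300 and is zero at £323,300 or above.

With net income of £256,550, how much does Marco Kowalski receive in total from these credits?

£6,445

First-Time Homebuyer Credit: income exceeds £220,500 by £36,050, which is 37 full-or-partial £1,000 increments; reduction = 37 × £110 = £4,070, leaving £880.
Rural Housing Credit: 20% of the £3,550 excess over £253,000 is £710; credit = £5,425 − £710 = £4,715.
Child Tax Credit: £256,550 is below the £323,300 cutoff, so the full £850 applies.
Total: £880 + £4,715 + £850 = £6,445.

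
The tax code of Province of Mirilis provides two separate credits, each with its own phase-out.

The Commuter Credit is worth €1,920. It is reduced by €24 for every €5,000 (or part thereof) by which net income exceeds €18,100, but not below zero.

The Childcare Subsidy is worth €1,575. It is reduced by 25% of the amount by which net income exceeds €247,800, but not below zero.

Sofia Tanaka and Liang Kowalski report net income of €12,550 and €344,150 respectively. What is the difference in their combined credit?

Sofia (€12,550): Commuter Credit: €12,550 is at or below the €18,100 threshold, so the full €1,920 applies. Childcare Subsidy: €12,550 is at or below the €247,800 threshold, so the full €1,575 applies. total €1,920 + €1,575 = €3,495
Liang (€344,150): Commuter Credit: income exceeds €18,100 by €326,050, which is 66 full-or-partial €5,000 increments; reduction = 66 × €24 = €1,584, leaving €336. Childcare Subsidy: 25% of the €96,350 excess over €247,800 is €24,087.50 ≥ base, so the credit is €0. total €336 + €0 = €336
Difference: |€3,495 − €336| = €3,159.

€3,159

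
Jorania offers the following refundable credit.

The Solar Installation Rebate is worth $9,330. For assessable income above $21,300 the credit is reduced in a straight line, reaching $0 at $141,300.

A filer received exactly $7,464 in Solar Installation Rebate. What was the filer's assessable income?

$7,464 is 7,464/9,330 of the full $9,330, so 1,866/9,330 of the $120,000 range has been used: income = $21,300 + $120,000 × 1,866/9,330 = $45,300.

$45,300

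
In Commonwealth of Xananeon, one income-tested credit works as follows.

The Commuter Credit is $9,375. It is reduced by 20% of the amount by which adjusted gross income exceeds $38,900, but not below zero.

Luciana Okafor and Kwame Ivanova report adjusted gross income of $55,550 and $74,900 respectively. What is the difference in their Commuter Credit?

Luciana ($55,550): Commuter Credit: 20% of the $16,650 excess over $38,900 is $3,330; credit = $9,375 − $3,330 = $6,045.
Kwame ($74,900): Commuter Credit: 20% of the $36,000 excess over $38,900 is $7,200; credit = $9,375 − $7,200 = $2,175.
Difference: |$6,045 − $2,175| = $3,870.

$3,870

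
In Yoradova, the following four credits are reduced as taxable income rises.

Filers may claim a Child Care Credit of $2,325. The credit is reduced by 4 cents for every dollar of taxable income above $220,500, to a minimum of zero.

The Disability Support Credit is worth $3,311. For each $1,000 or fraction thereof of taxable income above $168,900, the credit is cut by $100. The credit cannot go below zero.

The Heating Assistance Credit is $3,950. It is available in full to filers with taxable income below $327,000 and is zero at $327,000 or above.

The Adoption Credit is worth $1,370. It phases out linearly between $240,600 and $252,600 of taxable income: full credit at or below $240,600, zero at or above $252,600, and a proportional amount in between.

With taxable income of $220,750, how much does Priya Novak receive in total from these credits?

Child Care Credit: 4% of the $250 excess over $220,500 is $10; credit = $2,325 − $10 = $2,315.
Disability Support Credit: income exceeds $168,900 by $51,850 → 52 increments × $100 = $5,200 ≥ base, so the credit is $0.
Heating Assistance Credit: $220,750 is below the $327,000 cutoff, so the full $3,950 applies.
Adoption Credit: $220,750 is at or below the $240,600 threshold, so the full $1,370 applies.
Total: $2,315 + $0 + $3,950 + $1,370 = $7,635.

$7,635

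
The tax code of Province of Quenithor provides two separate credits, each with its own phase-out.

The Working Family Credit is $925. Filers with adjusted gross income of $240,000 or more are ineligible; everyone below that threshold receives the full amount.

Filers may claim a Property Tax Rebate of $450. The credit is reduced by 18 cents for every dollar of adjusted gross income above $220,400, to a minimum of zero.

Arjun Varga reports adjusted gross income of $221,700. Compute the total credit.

Working Family Credit: $221,700 is below the $240,000 cutoff, so the full $925 applies.
Property Tax Rebate: 18% of the $1,300 excess over $220,400 is $234; credit = $450 − $234 = $216.
Total: $925 + $216 = $1,141.

$1,141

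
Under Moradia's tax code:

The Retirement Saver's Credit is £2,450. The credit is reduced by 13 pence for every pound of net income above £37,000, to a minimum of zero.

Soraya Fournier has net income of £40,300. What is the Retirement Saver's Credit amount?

£2,021

Retirement Saver's Credit: 13% of the £3,300 excess over £37,000 is £429; credit = £2,450 − £429 = £2,021.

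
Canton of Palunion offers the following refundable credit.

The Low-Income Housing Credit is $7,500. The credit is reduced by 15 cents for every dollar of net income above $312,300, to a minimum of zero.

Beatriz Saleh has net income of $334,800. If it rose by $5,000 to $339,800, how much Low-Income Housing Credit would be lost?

At $334,800 — 15% of the $22,500 excess over $312,300 is $3,375; credit = $7,500 − $3,375 = $4,125.
At $339,800 — 15% of the $27,500 excess over $312,300 is $4,125; credit = $7,500 − $4,125 = $3,375.
Lost: $4,125 − $3,375 = $750.

$750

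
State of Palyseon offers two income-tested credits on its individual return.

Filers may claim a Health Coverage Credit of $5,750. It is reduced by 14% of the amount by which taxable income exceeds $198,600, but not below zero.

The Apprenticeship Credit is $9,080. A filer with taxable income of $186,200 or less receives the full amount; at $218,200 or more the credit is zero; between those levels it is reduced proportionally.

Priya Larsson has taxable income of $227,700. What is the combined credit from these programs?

Health Coverage Credit: 14% of the $29,100 excess over $198,600 is $4,074; credit = $5,750 − $4,074 = $1,676.
Apprenticeship Credit: $227,700 is at or above $218,200, so the credit is $0.
Total: $1,676 + $0 = $1,676.

$1,676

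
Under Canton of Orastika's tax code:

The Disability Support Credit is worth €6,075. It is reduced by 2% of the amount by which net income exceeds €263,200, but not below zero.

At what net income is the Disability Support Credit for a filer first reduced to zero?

The credit falls by 2% of each euro above €263,200, so it reaches zero when the excess is €6,075 / 2% = €303,750: income = €263,200 + €303,750 = €566,950.

€566,950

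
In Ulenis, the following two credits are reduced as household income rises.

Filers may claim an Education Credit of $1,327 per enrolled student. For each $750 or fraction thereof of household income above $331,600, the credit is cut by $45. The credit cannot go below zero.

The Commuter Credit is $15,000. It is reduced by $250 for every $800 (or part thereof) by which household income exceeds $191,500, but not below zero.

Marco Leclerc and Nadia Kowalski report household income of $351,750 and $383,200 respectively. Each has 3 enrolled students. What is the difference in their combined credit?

Marco ($351,750): Education Credit: base = 3 × $1,327 = $3,981. income exceeds $331,600 by $20,150, which is 27 full-or-partial $750 increments; reduction = 27 × $45 = $1,215, leaving $2,766. Commuter Credit: income exceeds $191,500 by $160,250 → 201 increments × $250 = $50,250 ≥ base, so the credit is $0. total $2,766 + $0 = $2,766
Nadia ($383,200): Education Credit: base = 3 × $1,327 = $3,981. income exceeds $331,600 by $51,600, which is 69 full-or-partial $750 increments; reduction = 69 × $45 = $3,105, leaving $876. Commuter Credit: income exceeds $191,500 by $191,700 → 240 increments × $250 = $60,000 ≥ base, so the credit is $0. total $876 + $0 = $876
Difference: |$2,766 − $876| = $1,890.

$1,890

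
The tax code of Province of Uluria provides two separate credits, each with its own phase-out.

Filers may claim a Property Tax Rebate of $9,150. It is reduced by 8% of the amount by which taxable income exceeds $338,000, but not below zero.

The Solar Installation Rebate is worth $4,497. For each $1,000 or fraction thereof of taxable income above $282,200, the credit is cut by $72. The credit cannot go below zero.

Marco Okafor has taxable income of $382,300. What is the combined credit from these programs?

$5,606

Property Tax Rebate: 8% of the $44,300 excess over $338,000 is $3,544; credit = $9,150 − $3,544 = $5,606.
Solar Installation Rebate: income exceeds $282,200 by $100,100 → 101 increments × $72 = $7,272 ≥ base, so the credit is $0.
Total: $5,606 + $0 = $5,606.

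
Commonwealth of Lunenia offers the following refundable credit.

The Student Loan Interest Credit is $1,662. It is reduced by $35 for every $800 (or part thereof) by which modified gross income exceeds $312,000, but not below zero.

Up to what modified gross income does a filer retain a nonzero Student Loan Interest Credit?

$349,600

After 47 increments the reduction is 47 × $35 = $1,645, leaving $17; one more increment wipes it out. Increment 47 ends at excess 47 × $800 = $37,600, so the highest qualifying income is $312,000 + $37,600 = $349,600.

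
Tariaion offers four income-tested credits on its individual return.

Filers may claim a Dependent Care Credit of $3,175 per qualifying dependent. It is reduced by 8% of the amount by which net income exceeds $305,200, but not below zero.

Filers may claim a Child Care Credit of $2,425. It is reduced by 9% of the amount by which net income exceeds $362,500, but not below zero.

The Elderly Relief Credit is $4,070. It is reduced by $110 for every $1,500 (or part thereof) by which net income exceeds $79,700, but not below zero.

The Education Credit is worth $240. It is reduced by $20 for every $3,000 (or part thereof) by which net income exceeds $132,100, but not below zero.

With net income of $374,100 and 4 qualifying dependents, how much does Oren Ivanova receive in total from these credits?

Dependent Care Credit: base = 4 × $3,175 = $12,700. 8% of the $68,900 excess over $305,200 is $5,512; credit = $12,700 − $5,512 = $7,188.
Child Care Credit: 9% of the $11,600 excess over $362,500 is $1,044; credit = $2,425 − $1,044 = $1,381.
Elderly Relief Credit: income exceeds $79,700 by $294,400 → 197 increments × $110 = $21,670 ≥ base, so the credit is $0.
Education Credit: income exceeds $132,100 by $242,000 → 81 increments × $20 = $1,620 ≥ base, so the credit is $0.
Total: $7,188 + $1,381 + $0 + $0 = $8,569.

$8,569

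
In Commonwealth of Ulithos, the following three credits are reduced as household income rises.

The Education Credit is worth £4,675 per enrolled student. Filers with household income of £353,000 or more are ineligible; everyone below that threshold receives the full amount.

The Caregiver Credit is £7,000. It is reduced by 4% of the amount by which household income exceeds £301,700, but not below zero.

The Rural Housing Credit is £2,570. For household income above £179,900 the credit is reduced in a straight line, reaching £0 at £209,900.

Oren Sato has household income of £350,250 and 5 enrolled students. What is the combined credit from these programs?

£28,433

Education Credit: base = 5 × £4,675 = £23,375. £350,250 is below the £353,000 cutoff, so the full £23,375 applies.
Caregiver Credit: 4% of the £48,550 excess over £301,700 is £1,942; credit = £7,000 − £1,942 = £5,058.
Rural Housing Credit: £350,250 is at or above £209,900, so the credit is £0.
Total: £23,375 + £5,058 + £0 = £28,433.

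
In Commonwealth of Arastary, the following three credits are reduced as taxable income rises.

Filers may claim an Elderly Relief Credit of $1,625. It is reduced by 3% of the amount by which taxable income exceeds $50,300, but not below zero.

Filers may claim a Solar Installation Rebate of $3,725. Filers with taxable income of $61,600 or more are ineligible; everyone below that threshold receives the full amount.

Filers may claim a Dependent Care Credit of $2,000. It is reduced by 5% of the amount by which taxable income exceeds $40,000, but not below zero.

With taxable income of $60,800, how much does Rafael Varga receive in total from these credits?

Elderly Relief Credit: 3% of the $10,500 excess over $50,300 is $315; credit = $1,625 − $315 = $1,310.
Solar Installation Rebate: $60,800 is below the $61,600 cutoff, so the full $3,725 applies.
Dependent Care Credit: 5% of the $20,800 excess over $40,000 is $1,040; credit = $2,000 − $1,040 = $960.
Total: $1,310 + $3,725 + $960 = $5,995.

$5,995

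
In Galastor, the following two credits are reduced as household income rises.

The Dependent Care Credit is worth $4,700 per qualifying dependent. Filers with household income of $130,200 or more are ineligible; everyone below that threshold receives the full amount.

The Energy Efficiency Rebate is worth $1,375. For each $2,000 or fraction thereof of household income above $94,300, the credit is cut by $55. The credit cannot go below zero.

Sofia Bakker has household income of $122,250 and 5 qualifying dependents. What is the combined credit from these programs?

$24,105

Dependent Care Credit: base = 5 × $4,700 = $23,500. $122,250 is below the $130,200 cutoff, so the full $23,500 applies.
Energy Efficiency Rebate: income exceeds $94,300 by $27,950, which is 14 full-or-partial $2,000 increments; reduction = 14 × $55 = $770, leaving $605.
Total: $23,500 + $605 = $24,105.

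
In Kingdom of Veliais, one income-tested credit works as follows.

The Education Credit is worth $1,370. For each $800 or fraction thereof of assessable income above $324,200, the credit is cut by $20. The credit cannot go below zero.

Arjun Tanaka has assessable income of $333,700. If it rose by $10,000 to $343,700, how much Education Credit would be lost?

At $333,700 — income exceeds $324,200 by $9,500, which is 12 full-or-partial $800 increments; reduction = 12 × $20 = $240, leaving $1,130.
At $343,700 — income exceeds $324,200 by $19,500, which is 25 full-or-partial $800 increments; reduction = 25 × $20 = $500, leaving $870.
Lost: $1,130 − $870 = $260.

$260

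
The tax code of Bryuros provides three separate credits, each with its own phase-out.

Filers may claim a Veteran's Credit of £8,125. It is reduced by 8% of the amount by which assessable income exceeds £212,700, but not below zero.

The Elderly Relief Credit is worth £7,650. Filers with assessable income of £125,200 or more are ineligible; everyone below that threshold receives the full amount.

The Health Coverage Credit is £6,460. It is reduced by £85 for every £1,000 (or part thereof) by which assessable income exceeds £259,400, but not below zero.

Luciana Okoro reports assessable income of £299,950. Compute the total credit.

£4,120

Veteran's Credit: 8% of the £87,250 excess over £212,700 is £6,980; credit = £8,125 − £6,980 = £1,145.
Elderly Relief Credit: £299,950 meets or exceeds the £125,200 cutoff, so the credit is £0.
Health Coverage Credit: income exceeds £259,400 by £40,550, which is 41 full-or-partial £1,000 increments; reduction = 41 × £85 = £3,485, leaving £2,975.
Total: £1,145 + £0 + £2,975 = £4,120.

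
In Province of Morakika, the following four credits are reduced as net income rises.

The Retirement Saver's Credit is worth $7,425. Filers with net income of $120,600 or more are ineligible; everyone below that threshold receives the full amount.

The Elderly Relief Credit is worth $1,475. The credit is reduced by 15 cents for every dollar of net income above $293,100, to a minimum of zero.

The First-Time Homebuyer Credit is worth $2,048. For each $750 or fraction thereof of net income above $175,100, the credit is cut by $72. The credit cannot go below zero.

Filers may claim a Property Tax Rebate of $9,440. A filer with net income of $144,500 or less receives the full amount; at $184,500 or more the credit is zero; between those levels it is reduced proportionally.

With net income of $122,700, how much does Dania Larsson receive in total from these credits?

$12,963

Retirement Saver's Credit: $122,700 meets or exceeds the $120,600 cutoff, so the credit is $0.
Elderly Relief Credit: $122,700 is at or below the $293,100 threshold, so the full $1,475 applies.
First-Time Homebuyer Credit: $122,700 is at or below the $175,100 threshold, so the full $2,048 applies.
Property Tax Rebate: $122,700 is at or below the $144,500 threshold, so the full $9,440 applies.
Total: $0 + $1,475 + $2,048 + $9,440 = $12,963.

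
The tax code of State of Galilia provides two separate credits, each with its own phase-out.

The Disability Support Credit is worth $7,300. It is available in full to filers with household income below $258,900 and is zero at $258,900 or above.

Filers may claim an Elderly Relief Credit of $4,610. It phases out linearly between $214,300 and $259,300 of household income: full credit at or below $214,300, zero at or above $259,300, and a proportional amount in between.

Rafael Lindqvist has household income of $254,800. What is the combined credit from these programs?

Disability Support Credit: $254,800 is below the $258,900 cutoff, so the full $7,300 applies.
Elderly Relief Credit: $254,800 is $40,500 into a $45,000 phase-out range, leaving 4,500/45,000 of the credit: $4,610 × 4,500/45,000 = $461.
Total: $7,300 + $461 = $7,761.

$7,761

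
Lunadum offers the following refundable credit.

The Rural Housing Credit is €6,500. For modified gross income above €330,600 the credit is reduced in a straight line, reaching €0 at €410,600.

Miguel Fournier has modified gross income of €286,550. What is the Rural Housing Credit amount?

€6,500

Rural Housing Credit: €286,550 is at or below the €330,600 threshold, so the full €6,500 applies.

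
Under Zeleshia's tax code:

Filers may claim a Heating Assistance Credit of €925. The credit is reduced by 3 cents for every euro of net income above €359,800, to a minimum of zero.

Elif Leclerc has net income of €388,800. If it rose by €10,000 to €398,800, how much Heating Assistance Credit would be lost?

€55

At €388,800 — 3% of the €29,000 excess over €359,800 is €870; credit = €925 − €870 = €55.
At €398,800 — 3% of the €39,000 excess over €359,800 is €1,170 ≥ base, so the credit is €0.
Lost: €55 − €0 = €55.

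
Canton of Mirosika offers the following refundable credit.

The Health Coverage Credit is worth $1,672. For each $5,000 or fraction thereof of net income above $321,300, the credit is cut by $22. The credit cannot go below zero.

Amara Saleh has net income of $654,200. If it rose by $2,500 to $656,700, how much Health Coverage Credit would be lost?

At $654,200 — income exceeds $321,300 by $332,900, which is 67 full-or-partial $5,000 increments; reduction = 67 × $22 = $1,474, leaving $198.
At $656,700 — income exceeds $321,300 by $335,400, which is 68 full-or-partial $5,000 increments; reduction = 68 × $22 = $1,496, leaving $176.
Lost: $198 − $176 = $22.

$22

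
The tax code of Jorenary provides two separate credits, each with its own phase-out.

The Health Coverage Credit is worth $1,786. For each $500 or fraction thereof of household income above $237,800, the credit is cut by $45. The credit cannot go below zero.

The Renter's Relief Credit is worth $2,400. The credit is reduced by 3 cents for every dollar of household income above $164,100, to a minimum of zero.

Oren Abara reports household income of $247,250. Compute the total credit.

$931

Health Coverage Credit: income exceeds $237,800 by $9,450, which is 19 full-or-partial $500 increments; reduction = 19 × $45 = $855, leaving $931.
Renter's Relief Credit: 3% of the $83,150 excess over $164,100 is $2,494.50 ≥ base, so the credit is $0.
Total: $931 + $0 = $931.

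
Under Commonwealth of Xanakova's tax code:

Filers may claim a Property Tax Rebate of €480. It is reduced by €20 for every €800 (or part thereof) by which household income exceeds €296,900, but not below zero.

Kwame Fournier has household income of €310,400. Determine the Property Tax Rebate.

€140

Property Tax Rebate: income exceeds €296,900 by €13,500, which is 17 full-or-partial €800 increments; reduction = 17 × €20 = €340, leaving €140.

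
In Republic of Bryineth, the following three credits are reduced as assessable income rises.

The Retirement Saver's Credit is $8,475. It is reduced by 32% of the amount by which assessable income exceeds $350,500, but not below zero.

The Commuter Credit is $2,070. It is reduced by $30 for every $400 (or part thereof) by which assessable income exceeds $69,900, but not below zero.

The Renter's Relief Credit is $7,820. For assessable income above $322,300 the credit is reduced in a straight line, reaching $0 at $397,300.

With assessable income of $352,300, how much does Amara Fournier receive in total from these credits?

Retirement Saver's Credit: 32% of the $1,800 excess over $350,500 is $576; credit = $8,475 − $576 = $7,899.
Commuter Credit: income exceeds $69,900 by $282,400 → 706 increments × $30 = $21,180 ≥ base, so the credit is $0.
Renter's Relief Credit: $352,300 is $30,000 into a $75,000 phase-out range, leaving 45,000/75,000 of the credit: $7,820 × 45,000/75,000 = $4,692.
Total: $7,899 + $0 + $4,692 = $12,591.

$12,591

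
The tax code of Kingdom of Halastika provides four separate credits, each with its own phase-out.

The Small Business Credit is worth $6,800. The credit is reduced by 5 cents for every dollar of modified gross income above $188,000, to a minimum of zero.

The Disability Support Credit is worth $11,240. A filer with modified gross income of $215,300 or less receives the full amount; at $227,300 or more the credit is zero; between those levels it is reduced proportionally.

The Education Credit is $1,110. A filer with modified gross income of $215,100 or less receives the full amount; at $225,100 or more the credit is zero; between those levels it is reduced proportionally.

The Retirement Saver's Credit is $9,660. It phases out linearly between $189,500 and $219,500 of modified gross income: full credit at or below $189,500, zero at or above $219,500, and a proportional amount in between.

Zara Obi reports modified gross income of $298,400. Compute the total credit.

$1,280

Small Business Credit: 5% of the $110,400 excess over $188,000 is $5,520; credit = $6,800 − $5,520 = $1,280.
Disability Support Credit: $298,400 is at or above $227,300, so the credit is $0.
Education Credit: $298,400 is at or above $225,100, so the credit is $0.
Retirement Saver's Credit: $298,400 is at or above $219,500, so the credit is $0.
Total: $1,280 + $0 + $0 + $0 = $1,280.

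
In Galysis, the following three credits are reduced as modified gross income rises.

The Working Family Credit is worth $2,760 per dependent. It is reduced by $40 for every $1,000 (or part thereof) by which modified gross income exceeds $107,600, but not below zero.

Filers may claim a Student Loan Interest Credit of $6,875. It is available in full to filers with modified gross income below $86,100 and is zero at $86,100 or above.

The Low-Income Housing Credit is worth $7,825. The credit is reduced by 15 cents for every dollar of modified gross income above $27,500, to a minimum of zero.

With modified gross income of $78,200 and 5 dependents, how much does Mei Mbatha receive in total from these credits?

$20,895

Working Family Credit: base = 5 × $2,760 = $13,800. $78,200 is at or below the $107,600 threshold, so the full $13,800 applies.
Student Loan Interest Credit: $78,200 is below the $86,100 cutoff, so the full $6,875 applies.
Low-Income Housing Credit: 15% of the $50,700 excess over $27,500 is $7,605; credit = $7,825 − $7,605 = $220.
Total: $13,800 + $6,875 + $220 = $20,895.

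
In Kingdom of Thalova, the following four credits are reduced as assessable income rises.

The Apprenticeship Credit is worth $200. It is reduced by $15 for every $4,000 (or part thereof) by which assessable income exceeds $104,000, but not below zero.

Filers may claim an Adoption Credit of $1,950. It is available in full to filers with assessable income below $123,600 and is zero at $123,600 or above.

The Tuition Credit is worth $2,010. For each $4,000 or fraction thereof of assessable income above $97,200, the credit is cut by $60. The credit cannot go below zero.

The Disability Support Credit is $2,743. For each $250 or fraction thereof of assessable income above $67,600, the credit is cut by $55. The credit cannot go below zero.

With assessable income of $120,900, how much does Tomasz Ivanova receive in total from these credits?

Apprenticeship Credit: income exceeds $104,000 by $16,900, which is 5 full-or-partial $4,000 increments; reduction = 5 × $15 = $75, leaving $125.
Adoption Credit: $120,900 is below the $123,600 cutoff, so the full $1,950 applies.
Tuition Credit: income exceeds $97,200 by $23,700, which is 6 full-or-partial $4,000 increments; reduction = 6 × $60 = $360, leaving $1,650.
Disability Support Credit: income exceeds $67,600 by $53,300 → 214 increments × $55 = $11,770 ≥ base, so the credit is $0.
Total: $125 + $1,950 + $1,650 + $0 = $3,725.

$3,725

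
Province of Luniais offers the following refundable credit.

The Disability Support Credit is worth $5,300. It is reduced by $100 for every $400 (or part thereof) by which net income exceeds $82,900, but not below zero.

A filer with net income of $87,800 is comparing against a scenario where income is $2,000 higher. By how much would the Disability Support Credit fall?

At $87,800 — income exceeds $82,900 by $4,900, which is 13 full-or-partial $400 increments; reduction = 13 × $100 = $1,300, leaving $4,000.
At $89,800 — income exceeds $82,900 by $6,900, which is 18 full-or-partial $400 increments; reduction = 18 × $100 = $1,800, leaving $3,500.
Lost: $4,000 − $3,500 = $500.

$500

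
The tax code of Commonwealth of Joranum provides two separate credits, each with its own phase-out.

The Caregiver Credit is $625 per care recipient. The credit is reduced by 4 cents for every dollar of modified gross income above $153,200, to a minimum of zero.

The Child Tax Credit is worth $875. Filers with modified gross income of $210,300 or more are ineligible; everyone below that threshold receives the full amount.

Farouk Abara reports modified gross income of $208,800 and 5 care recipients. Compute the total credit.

$1,776

Caregiver Credit: base = 5 × $625 = $3,125. 4% of the $55,600 excess over $153,200 is $2,224; credit = $3,125 − $2,224 = $901.
Child Tax Credit: $208,800 is below the $210,300 cutoff, so the full $875 applies.
Total: $901 + $875 = $1,776.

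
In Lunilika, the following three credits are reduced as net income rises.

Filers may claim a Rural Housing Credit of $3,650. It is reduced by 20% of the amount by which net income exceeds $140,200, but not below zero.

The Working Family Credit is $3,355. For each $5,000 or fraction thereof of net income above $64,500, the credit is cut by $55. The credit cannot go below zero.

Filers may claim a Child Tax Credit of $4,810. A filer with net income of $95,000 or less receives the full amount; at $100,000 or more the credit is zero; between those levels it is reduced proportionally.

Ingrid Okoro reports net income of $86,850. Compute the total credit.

$11,540

Rural Housing Credit: $86,850 is at or below the $140,200 threshold, so the full $3,650 applies.
Working Family Credit: income exceeds $64,500 by $22,350, which is 5 full-or-partial $5,000 increments; reduction = 5 × $55 = $275, leaving $3,080.
Child Tax Credit: $86,850 is at or below the $95,000 threshold, so the full $4,810 applies.
Total: $3,650 + $3,080 + $4,810 = $11,540.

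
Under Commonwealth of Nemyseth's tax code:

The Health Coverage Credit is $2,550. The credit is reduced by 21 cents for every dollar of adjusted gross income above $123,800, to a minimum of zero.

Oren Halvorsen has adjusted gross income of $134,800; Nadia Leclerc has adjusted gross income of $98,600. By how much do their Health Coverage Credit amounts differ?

Oren ($134,800): Health Coverage Credit: 21% of the $11,000 excess over $123,800 is $2,310; credit = $2,550 − $2,310 = $240.
Nadia ($98,600): Health Coverage Credit: $98,600 is at or below the $123,800 threshold, so the full $2,550 applies.
Difference: |$240 − $2,550| = $2,310.

$2,310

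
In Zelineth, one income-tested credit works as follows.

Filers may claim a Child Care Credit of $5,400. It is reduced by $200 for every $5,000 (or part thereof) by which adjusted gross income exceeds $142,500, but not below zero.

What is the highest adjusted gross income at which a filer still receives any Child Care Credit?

$272,500

After 26 increments the reduction is 26 × $200 = $5,200, leaving $200; one more increment wipes it out. Increment 26 ends at excess 26 × $5,000 = $130,000, so the highest qualifying income is $142,500 + $130,000 = $272,500.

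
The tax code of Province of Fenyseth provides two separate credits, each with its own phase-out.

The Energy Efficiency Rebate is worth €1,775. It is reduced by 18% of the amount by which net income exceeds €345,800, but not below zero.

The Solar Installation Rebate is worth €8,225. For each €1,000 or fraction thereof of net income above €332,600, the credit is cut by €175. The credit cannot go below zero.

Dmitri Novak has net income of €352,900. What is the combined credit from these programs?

Energy Efficiency Rebate: 18% of the €7,100 excess over €345,800 is €1,278; credit = €1,775 − €1,278 = €497.
Solar Installation Rebate: income exceeds €332,600 by €20,300, which is 21 full-or-partial €1,000 increments; reduction = 21 × €175 = €3,675, leaving €4,550.
Total: €497 + €4,550 = €5,047.

€5,047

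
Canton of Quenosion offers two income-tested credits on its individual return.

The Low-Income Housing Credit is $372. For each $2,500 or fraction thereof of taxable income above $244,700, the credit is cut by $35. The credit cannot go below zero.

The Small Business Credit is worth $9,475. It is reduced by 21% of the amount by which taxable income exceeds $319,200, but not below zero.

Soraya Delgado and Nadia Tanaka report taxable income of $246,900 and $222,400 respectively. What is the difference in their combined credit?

Soraya ($246,900): Low-Income Housing Credit: income exceeds $244,700 by $2,200, which is 1 full-or-partial $2,500 increment; reduction = 1 × $35 = $35, leaving $337. Small Business Credit: $246,900 is at or below the $319,200 threshold, so the full $9,475 applies. total $337 + $9,475 = $9,812
Nadia ($222,400): Low-Income Housing Credit: $222,400 is at or below the $244,700 threshold, so the full $372 applies. Small Business Credit: $222,400 is at or below the $319,200 threshold, so the full $9,475 applies. total $372 + $9,475 = $9,847
Difference: |$9,812 − $9,847| = $35.

$35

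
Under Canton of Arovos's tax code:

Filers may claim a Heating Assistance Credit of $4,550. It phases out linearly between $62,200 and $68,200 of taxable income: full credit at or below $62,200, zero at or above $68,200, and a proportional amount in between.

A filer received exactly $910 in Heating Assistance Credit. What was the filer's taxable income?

$67,000

$910 is 910/4,550 of the full $4,550, so 3,640/4,550 of the $6,000 range has been used: income = $62,200 + $6,000 × 3,640/4,550 = $67,000.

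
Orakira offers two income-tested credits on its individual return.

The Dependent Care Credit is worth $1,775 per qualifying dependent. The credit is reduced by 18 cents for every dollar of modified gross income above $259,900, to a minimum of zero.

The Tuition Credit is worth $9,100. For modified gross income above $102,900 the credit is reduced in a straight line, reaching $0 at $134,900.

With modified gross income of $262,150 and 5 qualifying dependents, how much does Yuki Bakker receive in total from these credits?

Dependent Care Credit: base = 5 × $1,775 = $8,875. 18% of the $2,250 excess over $259,900 is $405; credit = $8,875 − $405 = $8,470.
Tuition Credit: $262,150 is at or above $134,900, so the credit is $0.
Total: $8,470 + $0 = $8,470.

$8,470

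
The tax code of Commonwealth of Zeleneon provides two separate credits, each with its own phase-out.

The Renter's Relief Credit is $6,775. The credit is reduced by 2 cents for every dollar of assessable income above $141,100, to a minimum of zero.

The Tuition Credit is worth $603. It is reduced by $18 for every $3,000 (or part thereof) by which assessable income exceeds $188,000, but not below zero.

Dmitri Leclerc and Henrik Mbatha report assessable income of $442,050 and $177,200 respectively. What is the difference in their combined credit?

$5,900

Dmitri ($442,050): Renter's Relief Credit: 2% of the $300,950 excess over $141,100 is $6,019; credit = $6,775 − $6,019 = $756. Tuition Credit: income exceeds $188,000 by $254,050 → 85 increments × $18 = $1,530 ≥ base, so the credit is $0. total $756 + $0 = $756
Henrik ($177,200): Renter's Relief Credit: 2% of the $36,100 excess over $141,100 is $722; credit = $6,775 − $722 = $6,053. Tuition Credit: $177,200 is at or below the $188,000 threshold, so the full $603 applies. total $6,053 + $603 = $6,656
Difference: |$756 − $6,656| = $5,900.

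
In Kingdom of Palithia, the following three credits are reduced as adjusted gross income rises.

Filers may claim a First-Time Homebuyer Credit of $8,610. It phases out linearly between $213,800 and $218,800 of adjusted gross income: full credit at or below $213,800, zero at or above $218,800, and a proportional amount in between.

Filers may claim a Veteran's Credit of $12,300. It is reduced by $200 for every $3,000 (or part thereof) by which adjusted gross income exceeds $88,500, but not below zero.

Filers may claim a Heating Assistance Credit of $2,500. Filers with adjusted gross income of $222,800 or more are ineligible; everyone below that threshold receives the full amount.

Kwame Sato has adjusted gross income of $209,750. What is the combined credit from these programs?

First-Time Homebuyer Credit: $209,750 is at or below the $213,800 threshold, so the full $8,610 applies.
Veteran's Credit: income exceeds $88,500 by $121,250, which is 41 full-or-partial $3,000 increments; reduction = 41 × $200 = $8,200, leaving $4,100.
Heating Assistance Credit: $209,750 is below the $222,800 cutoff, so the full $2,500 applies.
Total: $8,610 + $4,100 + $2,500 = $15,210.

$15,210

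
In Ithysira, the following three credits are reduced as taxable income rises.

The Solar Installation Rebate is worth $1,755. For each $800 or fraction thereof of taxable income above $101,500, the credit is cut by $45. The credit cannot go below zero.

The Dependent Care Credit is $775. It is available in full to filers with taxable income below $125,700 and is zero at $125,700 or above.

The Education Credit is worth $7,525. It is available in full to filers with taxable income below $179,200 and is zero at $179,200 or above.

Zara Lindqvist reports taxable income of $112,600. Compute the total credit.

Solar Installation Rebate: income exceeds $101,500 by $11,100, which is 14 full-or-partial $800 increments; reduction = 14 × $45 = $630, leaving $1,125.
Dependent Care Credit: $112,600 is below the $125,700 cutoff, so the full $775 applies.
Education Credit: $112,600 is below the $179,200 cutoff, so the full $7,525 applies.
Total: $1,125 + $775 + $7,525 = $9,425.

$9,425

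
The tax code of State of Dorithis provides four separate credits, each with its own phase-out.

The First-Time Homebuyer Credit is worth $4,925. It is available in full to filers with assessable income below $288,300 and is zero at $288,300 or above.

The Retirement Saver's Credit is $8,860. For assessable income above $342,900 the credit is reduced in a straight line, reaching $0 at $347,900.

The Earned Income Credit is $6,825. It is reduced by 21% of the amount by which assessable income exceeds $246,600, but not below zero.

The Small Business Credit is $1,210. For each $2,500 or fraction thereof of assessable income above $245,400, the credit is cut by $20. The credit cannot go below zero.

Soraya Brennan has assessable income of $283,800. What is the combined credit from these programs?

$14,675

First-Time Homebuyer Credit: $283,800 is below the $288,300 cutoff, so the full $4,925 applies.
Retirement Saver's Credit: $283,800 is at or below the $342,900 threshold, so the full $8,860 applies.
Earned Income Credit: 21% of the $37,200 excess over $246,600 is $7,812 ≥ base, so the credit is $0.
Small Business Credit: income exceeds $245,400 by $38,400, which is 16 full-or-partial $2,500 increments; reduction = 16 × $20 = $320, leaving $890.
Total: $4,925 + $8,860 + $0 + $890 = $14,675.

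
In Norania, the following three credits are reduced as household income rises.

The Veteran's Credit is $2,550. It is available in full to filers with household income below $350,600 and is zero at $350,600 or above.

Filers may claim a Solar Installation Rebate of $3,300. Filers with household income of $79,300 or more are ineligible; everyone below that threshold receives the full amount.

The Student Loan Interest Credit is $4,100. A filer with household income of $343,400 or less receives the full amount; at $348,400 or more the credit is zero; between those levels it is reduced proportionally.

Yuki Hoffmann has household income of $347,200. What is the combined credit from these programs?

Veteran's Credit: $347,200 is below the $350,600 cutoff, so the full $2,550 applies.
Solar Installation Rebate: $347,200 meets or exceeds the $79,300 cutoff, so the credit is $0.
Student Loan Interest Credit: $347,200 is $3,800 into a $5,000 phase-out range, leaving 1,200/5,000 of the credit: $4,100 × 1,200/5,000 = $984.
Total: $2,550 + $0 + $984 = $3,534.

$3,534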